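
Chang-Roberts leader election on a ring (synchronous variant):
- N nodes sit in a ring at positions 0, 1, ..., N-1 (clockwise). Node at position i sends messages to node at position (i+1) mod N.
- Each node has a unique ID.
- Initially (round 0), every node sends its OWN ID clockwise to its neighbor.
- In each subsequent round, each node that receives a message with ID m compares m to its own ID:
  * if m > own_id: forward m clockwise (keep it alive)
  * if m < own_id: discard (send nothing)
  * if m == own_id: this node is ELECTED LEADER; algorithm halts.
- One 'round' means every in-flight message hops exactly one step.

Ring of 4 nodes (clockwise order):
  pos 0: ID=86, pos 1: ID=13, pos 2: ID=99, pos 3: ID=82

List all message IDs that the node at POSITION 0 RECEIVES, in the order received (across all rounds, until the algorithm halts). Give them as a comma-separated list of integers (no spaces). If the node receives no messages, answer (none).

Answer: 82,99

Derivation:
Round 1: pos1(id13) recv 86: fwd; pos2(id99) recv 13: drop; pos3(id82) recv 99: fwd; pos0(id86) recv 82: drop
Round 2: pos2(id99) recv 86: drop; pos0(id86) recv 99: fwd
Round 3: pos1(id13) recv 99: fwd
Round 4: pos2(id99) recv 99: ELECTED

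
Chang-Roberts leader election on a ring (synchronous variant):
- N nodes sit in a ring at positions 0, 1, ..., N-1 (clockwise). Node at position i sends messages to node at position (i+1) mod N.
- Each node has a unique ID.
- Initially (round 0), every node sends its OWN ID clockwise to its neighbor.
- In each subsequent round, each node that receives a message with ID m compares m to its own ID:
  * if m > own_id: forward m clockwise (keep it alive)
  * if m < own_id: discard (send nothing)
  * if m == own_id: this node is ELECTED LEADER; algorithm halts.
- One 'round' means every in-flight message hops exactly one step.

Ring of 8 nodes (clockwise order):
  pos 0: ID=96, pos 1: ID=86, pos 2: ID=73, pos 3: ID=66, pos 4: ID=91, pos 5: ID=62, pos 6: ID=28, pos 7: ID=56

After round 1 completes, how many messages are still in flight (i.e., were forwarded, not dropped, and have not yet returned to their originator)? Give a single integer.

Round 1: pos1(id86) recv 96: fwd; pos2(id73) recv 86: fwd; pos3(id66) recv 73: fwd; pos4(id91) recv 66: drop; pos5(id62) recv 91: fwd; pos6(id28) recv 62: fwd; pos7(id56) recv 28: drop; pos0(id96) recv 56: drop
After round 1: 5 messages still in flight

Answer: 5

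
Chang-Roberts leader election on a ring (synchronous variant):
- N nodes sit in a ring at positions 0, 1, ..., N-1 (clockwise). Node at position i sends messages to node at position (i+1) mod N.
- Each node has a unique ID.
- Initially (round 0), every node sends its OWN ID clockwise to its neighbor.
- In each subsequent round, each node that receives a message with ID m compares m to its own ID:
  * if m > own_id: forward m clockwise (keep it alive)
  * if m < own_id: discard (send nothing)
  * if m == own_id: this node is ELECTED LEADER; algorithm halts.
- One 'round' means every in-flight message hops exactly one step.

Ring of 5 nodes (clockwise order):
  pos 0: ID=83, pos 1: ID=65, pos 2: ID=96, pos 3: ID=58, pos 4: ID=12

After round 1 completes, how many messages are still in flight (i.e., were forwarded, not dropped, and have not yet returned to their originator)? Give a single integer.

Round 1: pos1(id65) recv 83: fwd; pos2(id96) recv 65: drop; pos3(id58) recv 96: fwd; pos4(id12) recv 58: fwd; pos0(id83) recv 12: drop
After round 1: 3 messages still in flight

Answer: 3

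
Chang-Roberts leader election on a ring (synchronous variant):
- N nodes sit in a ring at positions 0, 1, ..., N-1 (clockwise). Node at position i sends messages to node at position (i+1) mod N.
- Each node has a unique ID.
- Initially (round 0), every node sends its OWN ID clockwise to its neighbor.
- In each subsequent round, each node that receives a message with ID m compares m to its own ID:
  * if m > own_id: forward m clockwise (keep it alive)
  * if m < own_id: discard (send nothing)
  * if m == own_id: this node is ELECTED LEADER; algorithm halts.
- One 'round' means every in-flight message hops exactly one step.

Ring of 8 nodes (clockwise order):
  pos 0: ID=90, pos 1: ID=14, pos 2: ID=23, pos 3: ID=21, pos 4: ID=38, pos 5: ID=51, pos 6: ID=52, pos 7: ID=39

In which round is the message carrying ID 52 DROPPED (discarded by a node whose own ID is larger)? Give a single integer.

Answer: 2

Derivation:
Round 1: pos1(id14) recv 90: fwd; pos2(id23) recv 14: drop; pos3(id21) recv 23: fwd; pos4(id38) recv 21: drop; pos5(id51) recv 38: drop; pos6(id52) recv 51: drop; pos7(id39) recv 52: fwd; pos0(id90) recv 39: drop
Round 2: pos2(id23) recv 90: fwd; pos4(id38) recv 23: drop; pos0(id90) recv 52: drop
Round 3: pos3(id21) recv 90: fwd
Round 4: pos4(id38) recv 90: fwd
Round 5: pos5(id51) recv 90: fwd
Round 6: pos6(id52) recv 90: fwd
Round 7: pos7(id39) recv 90: fwd
Round 8: pos0(id90) recv 90: ELECTED
Message ID 52 originates at pos 6; dropped at pos 0 in round 2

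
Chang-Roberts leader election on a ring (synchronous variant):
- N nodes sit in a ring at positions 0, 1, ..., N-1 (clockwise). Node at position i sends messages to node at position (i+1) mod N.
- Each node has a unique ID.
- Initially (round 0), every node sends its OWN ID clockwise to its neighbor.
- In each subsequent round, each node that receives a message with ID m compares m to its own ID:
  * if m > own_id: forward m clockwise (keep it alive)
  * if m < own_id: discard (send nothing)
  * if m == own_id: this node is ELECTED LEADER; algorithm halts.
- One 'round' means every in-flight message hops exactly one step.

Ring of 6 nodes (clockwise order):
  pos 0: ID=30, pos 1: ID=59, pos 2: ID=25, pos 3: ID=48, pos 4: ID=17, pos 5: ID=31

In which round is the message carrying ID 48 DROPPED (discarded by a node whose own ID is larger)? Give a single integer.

Round 1: pos1(id59) recv 30: drop; pos2(id25) recv 59: fwd; pos3(id48) recv 25: drop; pos4(id17) recv 48: fwd; pos5(id31) recv 17: drop; pos0(id30) recv 31: fwd
Round 2: pos3(id48) recv 59: fwd; pos5(id31) recv 48: fwd; pos1(id59) recv 31: drop
Round 3: pos4(id17) recv 59: fwd; pos0(id30) recv 48: fwd
Round 4: pos5(id31) recv 59: fwd; pos1(id59) recv 48: drop
Round 5: pos0(id30) recv 59: fwd
Round 6: pos1(id59) recv 59: ELECTED
Message ID 48 originates at pos 3; dropped at pos 1 in round 4

Answer: 4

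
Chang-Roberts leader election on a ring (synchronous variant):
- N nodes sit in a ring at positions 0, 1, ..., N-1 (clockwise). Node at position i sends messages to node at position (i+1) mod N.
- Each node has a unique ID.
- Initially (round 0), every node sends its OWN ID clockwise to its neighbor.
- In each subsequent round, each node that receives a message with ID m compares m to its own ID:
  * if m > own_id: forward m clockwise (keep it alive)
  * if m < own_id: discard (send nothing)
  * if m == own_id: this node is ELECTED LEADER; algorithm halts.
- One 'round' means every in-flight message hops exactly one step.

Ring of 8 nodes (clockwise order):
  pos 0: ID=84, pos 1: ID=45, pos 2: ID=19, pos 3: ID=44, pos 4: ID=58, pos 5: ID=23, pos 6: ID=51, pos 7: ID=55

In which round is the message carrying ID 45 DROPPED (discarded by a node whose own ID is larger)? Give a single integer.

Round 1: pos1(id45) recv 84: fwd; pos2(id19) recv 45: fwd; pos3(id44) recv 19: drop; pos4(id58) recv 44: drop; pos5(id23) recv 58: fwd; pos6(id51) recv 23: drop; pos7(id55) recv 51: drop; pos0(id84) recv 55: drop
Round 2: pos2(id19) recv 84: fwd; pos3(id44) recv 45: fwd; pos6(id51) recv 58: fwd
Round 3: pos3(id44) recv 84: fwd; pos4(id58) recv 45: drop; pos7(id55) recv 58: fwd
Round 4: pos4(id58) recv 84: fwd; pos0(id84) recv 58: drop
Round 5: pos5(id23) recv 84: fwd
Round 6: pos6(id51) recv 84: fwd
Round 7: pos7(id55) recv 84: fwd
Round 8: pos0(id84) recv 84: ELECTED
Message ID 45 originates at pos 1; dropped at pos 4 in round 3

Answer: 3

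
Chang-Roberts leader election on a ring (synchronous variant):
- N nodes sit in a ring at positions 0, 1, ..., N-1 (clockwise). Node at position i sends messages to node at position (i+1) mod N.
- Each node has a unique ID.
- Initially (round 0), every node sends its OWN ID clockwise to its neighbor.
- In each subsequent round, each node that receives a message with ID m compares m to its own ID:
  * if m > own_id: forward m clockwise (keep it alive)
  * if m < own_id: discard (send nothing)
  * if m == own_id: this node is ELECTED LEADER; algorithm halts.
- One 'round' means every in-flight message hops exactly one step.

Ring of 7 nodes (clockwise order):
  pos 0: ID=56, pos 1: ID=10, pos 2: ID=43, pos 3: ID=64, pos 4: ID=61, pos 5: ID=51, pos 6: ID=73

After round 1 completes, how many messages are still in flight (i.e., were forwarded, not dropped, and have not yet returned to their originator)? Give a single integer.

Round 1: pos1(id10) recv 56: fwd; pos2(id43) recv 10: drop; pos3(id64) recv 43: drop; pos4(id61) recv 64: fwd; pos5(id51) recv 61: fwd; pos6(id73) recv 51: drop; pos0(id56) recv 73: fwd
After round 1: 4 messages still in flight

Answer: 4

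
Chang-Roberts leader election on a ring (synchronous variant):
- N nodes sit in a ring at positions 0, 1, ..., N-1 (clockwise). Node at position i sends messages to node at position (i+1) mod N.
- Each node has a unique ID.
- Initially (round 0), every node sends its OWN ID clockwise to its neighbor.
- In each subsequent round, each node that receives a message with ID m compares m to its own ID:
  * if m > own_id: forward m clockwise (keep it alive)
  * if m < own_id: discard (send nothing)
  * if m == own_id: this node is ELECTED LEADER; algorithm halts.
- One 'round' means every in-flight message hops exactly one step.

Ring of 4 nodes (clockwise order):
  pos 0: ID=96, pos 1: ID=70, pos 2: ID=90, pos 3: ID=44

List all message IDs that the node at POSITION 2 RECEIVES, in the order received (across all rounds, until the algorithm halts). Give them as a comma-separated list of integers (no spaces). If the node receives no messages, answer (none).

Answer: 70,96

Derivation:
Round 1: pos1(id70) recv 96: fwd; pos2(id90) recv 70: drop; pos3(id44) recv 90: fwd; pos0(id96) recv 44: drop
Round 2: pos2(id90) recv 96: fwd; pos0(id96) recv 90: drop
Round 3: pos3(id44) recv 96: fwd
Round 4: pos0(id96) recv 96: ELECTED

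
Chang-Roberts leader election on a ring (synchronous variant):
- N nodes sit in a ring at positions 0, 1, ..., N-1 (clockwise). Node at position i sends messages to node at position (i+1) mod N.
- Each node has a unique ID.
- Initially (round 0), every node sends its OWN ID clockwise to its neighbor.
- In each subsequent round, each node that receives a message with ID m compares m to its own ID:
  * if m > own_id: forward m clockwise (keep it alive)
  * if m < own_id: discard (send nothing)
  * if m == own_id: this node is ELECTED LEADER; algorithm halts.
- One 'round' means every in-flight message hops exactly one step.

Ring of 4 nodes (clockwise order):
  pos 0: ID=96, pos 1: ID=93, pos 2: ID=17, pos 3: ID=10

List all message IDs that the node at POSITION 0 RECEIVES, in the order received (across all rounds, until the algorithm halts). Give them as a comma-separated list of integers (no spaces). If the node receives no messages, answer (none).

Round 1: pos1(id93) recv 96: fwd; pos2(id17) recv 93: fwd; pos3(id10) recv 17: fwd; pos0(id96) recv 10: drop
Round 2: pos2(id17) recv 96: fwd; pos3(id10) recv 93: fwd; pos0(id96) recv 17: drop
Round 3: pos3(id10) recv 96: fwd; pos0(id96) recv 93: drop
Round 4: pos0(id96) recv 96: ELECTED

Answer: 10,17,93,96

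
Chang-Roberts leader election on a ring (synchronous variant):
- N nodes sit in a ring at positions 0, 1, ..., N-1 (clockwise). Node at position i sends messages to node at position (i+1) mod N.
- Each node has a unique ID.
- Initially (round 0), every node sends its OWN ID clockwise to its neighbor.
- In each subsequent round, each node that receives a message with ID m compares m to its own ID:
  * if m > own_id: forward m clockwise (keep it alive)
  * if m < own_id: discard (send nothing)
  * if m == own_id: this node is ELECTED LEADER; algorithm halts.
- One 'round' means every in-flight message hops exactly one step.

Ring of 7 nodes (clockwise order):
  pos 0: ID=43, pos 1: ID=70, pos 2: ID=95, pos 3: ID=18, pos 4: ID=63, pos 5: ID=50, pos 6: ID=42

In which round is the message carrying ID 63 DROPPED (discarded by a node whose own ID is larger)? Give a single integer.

Round 1: pos1(id70) recv 43: drop; pos2(id95) recv 70: drop; pos3(id18) recv 95: fwd; pos4(id63) recv 18: drop; pos5(id50) recv 63: fwd; pos6(id42) recv 50: fwd; pos0(id43) recv 42: drop
Round 2: pos4(id63) recv 95: fwd; pos6(id42) recv 63: fwd; pos0(id43) recv 50: fwd
Round 3: pos5(id50) recv 95: fwd; pos0(id43) recv 63: fwd; pos1(id70) recv 50: drop
Round 4: pos6(id42) recv 95: fwd; pos1(id70) recv 63: drop
Round 5: pos0(id43) recv 95: fwd
Round 6: pos1(id70) recv 95: fwd
Round 7: pos2(id95) recv 95: ELECTED
Message ID 63 originates at pos 4; dropped at pos 1 in round 4

Answer: 4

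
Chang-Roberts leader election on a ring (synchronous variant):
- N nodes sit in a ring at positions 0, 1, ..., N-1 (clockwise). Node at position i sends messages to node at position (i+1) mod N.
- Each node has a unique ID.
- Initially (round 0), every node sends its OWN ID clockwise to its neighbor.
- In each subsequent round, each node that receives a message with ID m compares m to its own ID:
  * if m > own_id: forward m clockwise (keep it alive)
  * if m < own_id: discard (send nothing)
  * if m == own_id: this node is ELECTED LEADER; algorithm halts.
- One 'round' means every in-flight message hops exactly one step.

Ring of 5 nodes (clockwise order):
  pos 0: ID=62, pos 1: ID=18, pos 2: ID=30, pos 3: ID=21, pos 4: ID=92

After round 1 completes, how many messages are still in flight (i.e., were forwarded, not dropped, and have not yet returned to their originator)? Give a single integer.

Answer: 3

Derivation:
Round 1: pos1(id18) recv 62: fwd; pos2(id30) recv 18: drop; pos3(id21) recv 30: fwd; pos4(id92) recv 21: drop; pos0(id62) recv 92: fwd
After round 1: 3 messages still in flight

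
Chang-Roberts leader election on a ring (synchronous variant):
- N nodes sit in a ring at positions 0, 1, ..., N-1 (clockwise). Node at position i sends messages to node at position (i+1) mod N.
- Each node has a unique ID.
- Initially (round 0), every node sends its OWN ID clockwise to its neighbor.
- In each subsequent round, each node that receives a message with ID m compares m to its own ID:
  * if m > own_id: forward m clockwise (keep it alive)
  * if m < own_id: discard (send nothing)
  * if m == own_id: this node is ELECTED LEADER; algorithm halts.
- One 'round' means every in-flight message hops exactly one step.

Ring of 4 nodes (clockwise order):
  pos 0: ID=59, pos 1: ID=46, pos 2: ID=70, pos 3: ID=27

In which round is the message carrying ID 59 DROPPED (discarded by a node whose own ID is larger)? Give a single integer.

Answer: 2

Derivation:
Round 1: pos1(id46) recv 59: fwd; pos2(id70) recv 46: drop; pos3(id27) recv 70: fwd; pos0(id59) recv 27: drop
Round 2: pos2(id70) recv 59: drop; pos0(id59) recv 70: fwd
Round 3: pos1(id46) recv 70: fwd
Round 4: pos2(id70) recv 70: ELECTED
Message ID 59 originates at pos 0; dropped at pos 2 in round 2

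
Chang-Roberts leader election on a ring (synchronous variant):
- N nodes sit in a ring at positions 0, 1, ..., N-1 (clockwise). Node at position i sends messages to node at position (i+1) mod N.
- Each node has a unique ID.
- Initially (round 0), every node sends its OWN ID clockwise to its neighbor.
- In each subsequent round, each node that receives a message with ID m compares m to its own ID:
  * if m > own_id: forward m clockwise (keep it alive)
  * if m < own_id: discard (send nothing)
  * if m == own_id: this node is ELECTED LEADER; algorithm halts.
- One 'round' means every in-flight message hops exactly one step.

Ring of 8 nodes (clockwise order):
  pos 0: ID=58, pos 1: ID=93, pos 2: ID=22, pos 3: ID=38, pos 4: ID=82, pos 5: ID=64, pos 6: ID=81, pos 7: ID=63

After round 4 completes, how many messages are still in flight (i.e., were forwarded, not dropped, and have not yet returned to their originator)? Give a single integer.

Answer: 2

Derivation:
Round 1: pos1(id93) recv 58: drop; pos2(id22) recv 93: fwd; pos3(id38) recv 22: drop; pos4(id82) recv 38: drop; pos5(id64) recv 82: fwd; pos6(id81) recv 64: drop; pos7(id63) recv 81: fwd; pos0(id58) recv 63: fwd
Round 2: pos3(id38) recv 93: fwd; pos6(id81) recv 82: fwd; pos0(id58) recv 81: fwd; pos1(id93) recv 63: drop
Round 3: pos4(id82) recv 93: fwd; pos7(id63) recv 82: fwd; pos1(id93) recv 81: drop
Round 4: pos5(id64) recv 93: fwd; pos0(id58) recv 82: fwd
After round 4: 2 messages still in flight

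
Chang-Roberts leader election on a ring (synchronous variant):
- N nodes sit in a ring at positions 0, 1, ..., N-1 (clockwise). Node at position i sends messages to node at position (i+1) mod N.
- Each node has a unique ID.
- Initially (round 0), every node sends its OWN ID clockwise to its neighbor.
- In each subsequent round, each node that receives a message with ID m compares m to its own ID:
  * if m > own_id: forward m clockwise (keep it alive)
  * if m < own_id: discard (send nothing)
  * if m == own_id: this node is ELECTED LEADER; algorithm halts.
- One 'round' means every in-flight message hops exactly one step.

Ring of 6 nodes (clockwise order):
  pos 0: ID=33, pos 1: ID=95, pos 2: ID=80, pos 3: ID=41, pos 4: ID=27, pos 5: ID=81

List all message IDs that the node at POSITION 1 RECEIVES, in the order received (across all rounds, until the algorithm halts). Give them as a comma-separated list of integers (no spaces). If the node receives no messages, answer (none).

Answer: 33,81,95

Derivation:
Round 1: pos1(id95) recv 33: drop; pos2(id80) recv 95: fwd; pos3(id41) recv 80: fwd; pos4(id27) recv 41: fwd; pos5(id81) recv 27: drop; pos0(id33) recv 81: fwd
Round 2: pos3(id41) recv 95: fwd; pos4(id27) recv 80: fwd; pos5(id81) recv 41: drop; pos1(id95) recv 81: drop
Round 3: pos4(id27) recv 95: fwd; pos5(id81) recv 80: drop
Round 4: pos5(id81) recv 95: fwd
Round 5: pos0(id33) recv 95: fwd
Round 6: pos1(id95) recv 95: ELECTED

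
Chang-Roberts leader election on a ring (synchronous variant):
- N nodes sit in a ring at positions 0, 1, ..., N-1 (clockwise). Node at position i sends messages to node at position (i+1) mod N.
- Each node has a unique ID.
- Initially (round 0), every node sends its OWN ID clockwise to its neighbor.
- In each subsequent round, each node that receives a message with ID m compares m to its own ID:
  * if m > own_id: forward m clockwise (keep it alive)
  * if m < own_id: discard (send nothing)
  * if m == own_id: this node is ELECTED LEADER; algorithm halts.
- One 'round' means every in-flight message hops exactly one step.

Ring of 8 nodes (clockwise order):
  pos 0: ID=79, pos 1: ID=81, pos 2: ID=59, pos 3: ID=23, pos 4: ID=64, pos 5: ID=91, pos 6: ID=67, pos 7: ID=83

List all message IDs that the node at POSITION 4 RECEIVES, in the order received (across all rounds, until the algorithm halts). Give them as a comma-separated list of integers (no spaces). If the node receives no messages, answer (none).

Answer: 23,59,81,83,91

Derivation:
Round 1: pos1(id81) recv 79: drop; pos2(id59) recv 81: fwd; pos3(id23) recv 59: fwd; pos4(id64) recv 23: drop; pos5(id91) recv 64: drop; pos6(id67) recv 91: fwd; pos7(id83) recv 67: drop; pos0(id79) recv 83: fwd
Round 2: pos3(id23) recv 81: fwd; pos4(id64) recv 59: drop; pos7(id83) recv 91: fwd; pos1(id81) recv 83: fwd
Round 3: pos4(id64) recv 81: fwd; pos0(id79) recv 91: fwd; pos2(id59) recv 83: fwd
Round 4: pos5(id91) recv 81: drop; pos1(id81) recv 91: fwd; pos3(id23) recv 83: fwd
Round 5: pos2(id59) recv 91: fwd; pos4(id64) recv 83: fwd
Round 6: pos3(id23) recv 91: fwd; pos5(id91) recv 83: drop
Round 7: pos4(id64) recv 91: fwd
Round 8: pos5(id91) recv 91: ELECTED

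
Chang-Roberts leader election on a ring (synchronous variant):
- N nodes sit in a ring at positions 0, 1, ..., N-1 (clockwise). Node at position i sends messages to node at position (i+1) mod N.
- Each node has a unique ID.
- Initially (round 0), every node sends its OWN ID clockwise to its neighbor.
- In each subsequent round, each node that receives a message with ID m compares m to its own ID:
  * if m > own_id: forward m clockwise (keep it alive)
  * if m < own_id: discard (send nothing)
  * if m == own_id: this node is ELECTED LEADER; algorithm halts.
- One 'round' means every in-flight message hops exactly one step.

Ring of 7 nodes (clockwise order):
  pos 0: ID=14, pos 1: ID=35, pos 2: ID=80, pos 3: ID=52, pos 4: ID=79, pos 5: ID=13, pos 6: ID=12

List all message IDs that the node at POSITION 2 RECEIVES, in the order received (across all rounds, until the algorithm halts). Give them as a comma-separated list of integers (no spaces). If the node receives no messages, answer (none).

Round 1: pos1(id35) recv 14: drop; pos2(id80) recv 35: drop; pos3(id52) recv 80: fwd; pos4(id79) recv 52: drop; pos5(id13) recv 79: fwd; pos6(id12) recv 13: fwd; pos0(id14) recv 12: drop
Round 2: pos4(id79) recv 80: fwd; pos6(id12) recv 79: fwd; pos0(id14) recv 13: drop
Round 3: pos5(id13) recv 80: fwd; pos0(id14) recv 79: fwd
Round 4: pos6(id12) recv 80: fwd; pos1(id35) recv 79: fwd
Round 5: pos0(id14) recv 80: fwd; pos2(id80) recv 79: drop
Round 6: pos1(id35) recv 80: fwd
Round 7: pos2(id80) recv 80: ELECTED

Answer: 35,79,80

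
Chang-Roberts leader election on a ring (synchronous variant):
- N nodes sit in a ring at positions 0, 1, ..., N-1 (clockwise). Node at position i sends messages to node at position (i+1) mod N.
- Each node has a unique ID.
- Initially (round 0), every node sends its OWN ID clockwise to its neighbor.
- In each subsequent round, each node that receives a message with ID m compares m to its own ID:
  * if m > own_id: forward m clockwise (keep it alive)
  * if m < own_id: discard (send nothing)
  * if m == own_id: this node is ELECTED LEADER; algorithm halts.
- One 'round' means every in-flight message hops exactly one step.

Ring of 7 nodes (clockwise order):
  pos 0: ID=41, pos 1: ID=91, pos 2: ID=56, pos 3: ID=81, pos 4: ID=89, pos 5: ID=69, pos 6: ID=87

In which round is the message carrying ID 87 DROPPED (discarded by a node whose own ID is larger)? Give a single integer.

Answer: 2

Derivation:
Round 1: pos1(id91) recv 41: drop; pos2(id56) recv 91: fwd; pos3(id81) recv 56: drop; pos4(id89) recv 81: drop; pos5(id69) recv 89: fwd; pos6(id87) recv 69: drop; pos0(id41) recv 87: fwd
Round 2: pos3(id81) recv 91: fwd; pos6(id87) recv 89: fwd; pos1(id91) recv 87: drop
Round 3: pos4(id89) recv 91: fwd; pos0(id41) recv 89: fwd
Round 4: pos5(id69) recv 91: fwd; pos1(id91) recv 89: drop
Round 5: pos6(id87) recv 91: fwd
Round 6: pos0(id41) recv 91: fwd
Round 7: pos1(id91) recv 91: ELECTED
Message ID 87 originates at pos 6; dropped at pos 1 in round 2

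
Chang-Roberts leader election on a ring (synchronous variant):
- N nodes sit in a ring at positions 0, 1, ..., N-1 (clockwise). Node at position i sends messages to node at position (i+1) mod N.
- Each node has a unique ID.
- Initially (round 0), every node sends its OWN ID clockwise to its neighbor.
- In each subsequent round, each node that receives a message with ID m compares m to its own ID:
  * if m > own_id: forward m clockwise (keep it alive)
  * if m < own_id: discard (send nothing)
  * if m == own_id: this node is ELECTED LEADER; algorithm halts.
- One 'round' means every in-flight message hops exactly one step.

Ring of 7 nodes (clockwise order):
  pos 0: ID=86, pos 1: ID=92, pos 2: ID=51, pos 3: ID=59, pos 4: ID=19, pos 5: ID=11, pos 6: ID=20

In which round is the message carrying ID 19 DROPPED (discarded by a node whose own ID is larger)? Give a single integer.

Round 1: pos1(id92) recv 86: drop; pos2(id51) recv 92: fwd; pos3(id59) recv 51: drop; pos4(id19) recv 59: fwd; pos5(id11) recv 19: fwd; pos6(id20) recv 11: drop; pos0(id86) recv 20: drop
Round 2: pos3(id59) recv 92: fwd; pos5(id11) recv 59: fwd; pos6(id20) recv 19: drop
Round 3: pos4(id19) recv 92: fwd; pos6(id20) recv 59: fwd
Round 4: pos5(id11) recv 92: fwd; pos0(id86) recv 59: drop
Round 5: pos6(id20) recv 92: fwd
Round 6: pos0(id86) recv 92: fwd
Round 7: pos1(id92) recv 92: ELECTED
Message ID 19 originates at pos 4; dropped at pos 6 in round 2

Answer: 2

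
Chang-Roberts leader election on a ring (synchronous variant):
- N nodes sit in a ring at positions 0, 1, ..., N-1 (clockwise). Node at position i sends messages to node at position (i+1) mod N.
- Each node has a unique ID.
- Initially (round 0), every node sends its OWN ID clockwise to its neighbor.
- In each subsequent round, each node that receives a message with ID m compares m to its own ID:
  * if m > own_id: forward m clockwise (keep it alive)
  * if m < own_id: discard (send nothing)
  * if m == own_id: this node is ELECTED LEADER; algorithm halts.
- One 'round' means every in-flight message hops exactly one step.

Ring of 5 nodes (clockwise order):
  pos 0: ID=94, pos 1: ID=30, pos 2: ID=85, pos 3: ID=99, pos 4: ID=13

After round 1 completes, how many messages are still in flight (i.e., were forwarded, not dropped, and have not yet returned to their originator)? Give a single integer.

Round 1: pos1(id30) recv 94: fwd; pos2(id85) recv 30: drop; pos3(id99) recv 85: drop; pos4(id13) recv 99: fwd; pos0(id94) recv 13: drop
After round 1: 2 messages still in flight

Answer: 2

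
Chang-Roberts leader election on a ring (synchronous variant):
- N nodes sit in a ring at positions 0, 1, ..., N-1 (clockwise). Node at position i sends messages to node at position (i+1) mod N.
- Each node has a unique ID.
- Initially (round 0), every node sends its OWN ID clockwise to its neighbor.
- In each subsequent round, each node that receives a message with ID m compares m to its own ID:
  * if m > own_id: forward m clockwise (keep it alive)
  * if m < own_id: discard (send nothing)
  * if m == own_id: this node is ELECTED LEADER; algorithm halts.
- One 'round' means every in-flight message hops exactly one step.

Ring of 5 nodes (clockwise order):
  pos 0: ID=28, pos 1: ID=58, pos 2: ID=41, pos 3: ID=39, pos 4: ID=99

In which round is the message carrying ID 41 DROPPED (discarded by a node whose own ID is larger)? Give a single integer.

Answer: 2

Derivation:
Round 1: pos1(id58) recv 28: drop; pos2(id41) recv 58: fwd; pos3(id39) recv 41: fwd; pos4(id99) recv 39: drop; pos0(id28) recv 99: fwd
Round 2: pos3(id39) recv 58: fwd; pos4(id99) recv 41: drop; pos1(id58) recv 99: fwd
Round 3: pos4(id99) recv 58: drop; pos2(id41) recv 99: fwd
Round 4: pos3(id39) recv 99: fwd
Round 5: pos4(id99) recv 99: ELECTED
Message ID 41 originates at pos 2; dropped at pos 4 in round 2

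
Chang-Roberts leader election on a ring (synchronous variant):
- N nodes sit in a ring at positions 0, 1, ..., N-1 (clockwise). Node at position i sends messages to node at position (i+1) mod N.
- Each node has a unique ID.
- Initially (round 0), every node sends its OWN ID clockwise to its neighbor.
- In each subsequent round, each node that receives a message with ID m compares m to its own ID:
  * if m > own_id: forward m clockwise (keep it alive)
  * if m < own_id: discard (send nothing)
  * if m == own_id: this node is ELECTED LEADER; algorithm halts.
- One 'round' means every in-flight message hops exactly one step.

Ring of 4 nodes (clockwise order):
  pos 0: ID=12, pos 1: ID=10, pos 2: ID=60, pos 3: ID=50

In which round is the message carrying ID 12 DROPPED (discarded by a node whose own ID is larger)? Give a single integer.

Round 1: pos1(id10) recv 12: fwd; pos2(id60) recv 10: drop; pos3(id50) recv 60: fwd; pos0(id12) recv 50: fwd
Round 2: pos2(id60) recv 12: drop; pos0(id12) recv 60: fwd; pos1(id10) recv 50: fwd
Round 3: pos1(id10) recv 60: fwd; pos2(id60) recv 50: drop
Round 4: pos2(id60) recv 60: ELECTED
Message ID 12 originates at pos 0; dropped at pos 2 in round 2

Answer: 2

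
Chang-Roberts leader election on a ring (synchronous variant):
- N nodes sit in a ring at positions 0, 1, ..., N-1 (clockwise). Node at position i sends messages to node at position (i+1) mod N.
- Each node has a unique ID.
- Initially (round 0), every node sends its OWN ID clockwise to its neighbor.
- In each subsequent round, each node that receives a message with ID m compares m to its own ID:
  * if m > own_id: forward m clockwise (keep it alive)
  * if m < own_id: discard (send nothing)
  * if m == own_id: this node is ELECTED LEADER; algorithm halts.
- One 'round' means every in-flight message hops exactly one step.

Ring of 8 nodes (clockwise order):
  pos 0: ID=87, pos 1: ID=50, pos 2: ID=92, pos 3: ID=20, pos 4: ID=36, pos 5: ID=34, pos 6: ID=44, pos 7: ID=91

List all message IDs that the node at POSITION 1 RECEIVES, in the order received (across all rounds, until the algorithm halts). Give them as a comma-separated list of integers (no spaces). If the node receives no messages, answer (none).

Answer: 87,91,92

Derivation:
Round 1: pos1(id50) recv 87: fwd; pos2(id92) recv 50: drop; pos3(id20) recv 92: fwd; pos4(id36) recv 20: drop; pos5(id34) recv 36: fwd; pos6(id44) recv 34: drop; pos7(id91) recv 44: drop; pos0(id87) recv 91: fwd
Round 2: pos2(id92) recv 87: drop; pos4(id36) recv 92: fwd; pos6(id44) recv 36: drop; pos1(id50) recv 91: fwd
Round 3: pos5(id34) recv 92: fwd; pos2(id92) recv 91: drop
Round 4: pos6(id44) recv 92: fwd
Round 5: pos7(id91) recv 92: fwd
Round 6: pos0(id87) recv 92: fwd
Round 7: pos1(id50) recv 92: fwd
Round 8: pos2(id92) recv 92: ELECTED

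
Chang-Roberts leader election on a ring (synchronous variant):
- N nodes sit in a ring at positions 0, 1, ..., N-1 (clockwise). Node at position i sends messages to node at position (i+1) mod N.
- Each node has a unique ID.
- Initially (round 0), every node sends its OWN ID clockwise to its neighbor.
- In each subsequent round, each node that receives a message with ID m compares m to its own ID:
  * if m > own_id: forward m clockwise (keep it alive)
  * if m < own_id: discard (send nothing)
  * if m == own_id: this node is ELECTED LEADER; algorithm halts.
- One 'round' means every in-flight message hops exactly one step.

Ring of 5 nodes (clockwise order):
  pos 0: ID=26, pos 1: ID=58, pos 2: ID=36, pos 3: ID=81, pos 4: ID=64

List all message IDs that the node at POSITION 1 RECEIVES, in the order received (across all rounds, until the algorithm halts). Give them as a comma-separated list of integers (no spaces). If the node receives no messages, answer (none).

Answer: 26,64,81

Derivation:
Round 1: pos1(id58) recv 26: drop; pos2(id36) recv 58: fwd; pos3(id81) recv 36: drop; pos4(id64) recv 81: fwd; pos0(id26) recv 64: fwd
Round 2: pos3(id81) recv 58: drop; pos0(id26) recv 81: fwd; pos1(id58) recv 64: fwd
Round 3: pos1(id58) recv 81: fwd; pos2(id36) recv 64: fwd
Round 4: pos2(id36) recv 81: fwd; pos3(id81) recv 64: drop
Round 5: pos3(id81) recv 81: ELECTED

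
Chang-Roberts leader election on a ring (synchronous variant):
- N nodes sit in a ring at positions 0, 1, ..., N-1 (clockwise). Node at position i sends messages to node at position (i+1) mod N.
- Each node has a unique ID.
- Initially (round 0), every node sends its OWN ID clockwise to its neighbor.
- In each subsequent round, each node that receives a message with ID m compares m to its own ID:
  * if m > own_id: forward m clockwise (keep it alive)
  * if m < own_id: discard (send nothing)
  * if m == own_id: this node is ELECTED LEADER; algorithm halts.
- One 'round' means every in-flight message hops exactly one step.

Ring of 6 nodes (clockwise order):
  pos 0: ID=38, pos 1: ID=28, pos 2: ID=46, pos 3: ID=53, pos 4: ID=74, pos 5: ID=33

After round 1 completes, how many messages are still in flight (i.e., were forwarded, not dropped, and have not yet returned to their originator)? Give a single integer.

Answer: 2

Derivation:
Round 1: pos1(id28) recv 38: fwd; pos2(id46) recv 28: drop; pos3(id53) recv 46: drop; pos4(id74) recv 53: drop; pos5(id33) recv 74: fwd; pos0(id38) recv 33: drop
After round 1: 2 messages still in flight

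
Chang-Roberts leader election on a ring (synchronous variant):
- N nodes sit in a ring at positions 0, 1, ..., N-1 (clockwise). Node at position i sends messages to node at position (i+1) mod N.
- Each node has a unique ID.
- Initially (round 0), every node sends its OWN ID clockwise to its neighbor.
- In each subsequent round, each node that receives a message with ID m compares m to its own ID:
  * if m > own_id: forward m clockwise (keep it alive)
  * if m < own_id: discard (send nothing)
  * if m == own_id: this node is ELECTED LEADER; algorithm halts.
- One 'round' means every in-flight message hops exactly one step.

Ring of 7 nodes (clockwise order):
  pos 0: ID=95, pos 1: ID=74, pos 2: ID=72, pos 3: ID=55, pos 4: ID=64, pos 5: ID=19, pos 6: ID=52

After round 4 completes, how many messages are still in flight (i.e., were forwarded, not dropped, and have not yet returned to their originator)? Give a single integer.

Answer: 3

Derivation:
Round 1: pos1(id74) recv 95: fwd; pos2(id72) recv 74: fwd; pos3(id55) recv 72: fwd; pos4(id64) recv 55: drop; pos5(id19) recv 64: fwd; pos6(id52) recv 19: drop; pos0(id95) recv 52: drop
Round 2: pos2(id72) recv 95: fwd; pos3(id55) recv 74: fwd; pos4(id64) recv 72: fwd; pos6(id52) recv 64: fwd
Round 3: pos3(id55) recv 95: fwd; pos4(id64) recv 74: fwd; pos5(id19) recv 72: fwd; pos0(id95) recv 64: drop
Round 4: pos4(id64) recv 95: fwd; pos5(id19) recv 74: fwd; pos6(id52) recv 72: fwd
After round 4: 3 messages still in flight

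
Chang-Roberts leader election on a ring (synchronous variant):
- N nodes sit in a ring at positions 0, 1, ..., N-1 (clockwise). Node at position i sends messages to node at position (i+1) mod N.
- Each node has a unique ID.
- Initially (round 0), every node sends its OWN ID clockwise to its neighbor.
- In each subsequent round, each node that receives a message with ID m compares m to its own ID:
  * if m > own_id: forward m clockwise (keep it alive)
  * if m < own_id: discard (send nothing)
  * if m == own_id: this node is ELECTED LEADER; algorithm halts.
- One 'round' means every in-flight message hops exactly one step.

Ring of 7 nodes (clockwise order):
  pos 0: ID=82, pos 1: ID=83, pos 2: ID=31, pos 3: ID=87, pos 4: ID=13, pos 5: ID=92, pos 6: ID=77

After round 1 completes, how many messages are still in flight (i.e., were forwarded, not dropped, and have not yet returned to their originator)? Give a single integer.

Round 1: pos1(id83) recv 82: drop; pos2(id31) recv 83: fwd; pos3(id87) recv 31: drop; pos4(id13) recv 87: fwd; pos5(id92) recv 13: drop; pos6(id77) recv 92: fwd; pos0(id82) recv 77: drop
After round 1: 3 messages still in flight

Answer: 3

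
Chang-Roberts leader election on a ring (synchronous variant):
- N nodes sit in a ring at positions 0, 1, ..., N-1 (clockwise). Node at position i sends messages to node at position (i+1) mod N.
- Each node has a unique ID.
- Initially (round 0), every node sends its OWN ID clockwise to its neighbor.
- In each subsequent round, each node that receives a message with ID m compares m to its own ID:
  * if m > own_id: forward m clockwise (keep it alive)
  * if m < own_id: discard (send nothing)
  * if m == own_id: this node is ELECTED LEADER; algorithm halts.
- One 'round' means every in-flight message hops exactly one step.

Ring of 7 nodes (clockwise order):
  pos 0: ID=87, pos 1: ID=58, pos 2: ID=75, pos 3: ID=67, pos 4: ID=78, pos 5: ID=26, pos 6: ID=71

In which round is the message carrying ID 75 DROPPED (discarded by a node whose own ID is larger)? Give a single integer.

Round 1: pos1(id58) recv 87: fwd; pos2(id75) recv 58: drop; pos3(id67) recv 75: fwd; pos4(id78) recv 67: drop; pos5(id26) recv 78: fwd; pos6(id71) recv 26: drop; pos0(id87) recv 71: drop
Round 2: pos2(id75) recv 87: fwd; pos4(id78) recv 75: drop; pos6(id71) recv 78: fwd
Round 3: pos3(id67) recv 87: fwd; pos0(id87) recv 78: drop
Round 4: pos4(id78) recv 87: fwd
Round 5: pos5(id26) recv 87: fwd
Round 6: pos6(id71) recv 87: fwd
Round 7: pos0(id87) recv 87: ELECTED
Message ID 75 originates at pos 2; dropped at pos 4 in round 2

Answer: 2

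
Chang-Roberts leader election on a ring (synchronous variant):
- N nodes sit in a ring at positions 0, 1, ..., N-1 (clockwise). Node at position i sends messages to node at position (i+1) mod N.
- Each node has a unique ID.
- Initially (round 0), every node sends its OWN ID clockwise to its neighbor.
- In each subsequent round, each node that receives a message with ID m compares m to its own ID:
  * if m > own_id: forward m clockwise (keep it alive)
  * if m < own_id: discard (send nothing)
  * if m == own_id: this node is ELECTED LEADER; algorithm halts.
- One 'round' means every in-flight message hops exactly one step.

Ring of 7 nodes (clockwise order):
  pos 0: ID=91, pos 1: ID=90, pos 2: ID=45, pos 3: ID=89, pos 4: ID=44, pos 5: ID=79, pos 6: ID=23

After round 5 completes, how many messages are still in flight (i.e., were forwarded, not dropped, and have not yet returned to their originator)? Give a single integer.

Round 1: pos1(id90) recv 91: fwd; pos2(id45) recv 90: fwd; pos3(id89) recv 45: drop; pos4(id44) recv 89: fwd; pos5(id79) recv 44: drop; pos6(id23) recv 79: fwd; pos0(id91) recv 23: drop
Round 2: pos2(id45) recv 91: fwd; pos3(id89) recv 90: fwd; pos5(id79) recv 89: fwd; pos0(id91) recv 79: drop
Round 3: pos3(id89) recv 91: fwd; pos4(id44) recv 90: fwd; pos6(id23) recv 89: fwd
Round 4: pos4(id44) recv 91: fwd; pos5(id79) recv 90: fwd; pos0(id91) recv 89: drop
Round 5: pos5(id79) recv 91: fwd; pos6(id23) recv 90: fwd
After round 5: 2 messages still in flight

Answer: 2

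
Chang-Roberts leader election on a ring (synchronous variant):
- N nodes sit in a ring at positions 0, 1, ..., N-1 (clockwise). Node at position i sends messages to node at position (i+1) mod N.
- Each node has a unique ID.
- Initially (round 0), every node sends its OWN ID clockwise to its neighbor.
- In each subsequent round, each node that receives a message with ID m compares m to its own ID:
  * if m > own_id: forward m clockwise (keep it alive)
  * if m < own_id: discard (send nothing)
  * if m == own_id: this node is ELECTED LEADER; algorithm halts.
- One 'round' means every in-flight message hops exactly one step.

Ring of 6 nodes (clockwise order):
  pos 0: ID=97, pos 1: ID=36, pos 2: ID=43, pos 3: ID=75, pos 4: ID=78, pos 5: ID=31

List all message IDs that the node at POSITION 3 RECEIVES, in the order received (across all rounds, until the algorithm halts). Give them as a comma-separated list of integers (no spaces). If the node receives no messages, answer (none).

Answer: 43,97

Derivation:
Round 1: pos1(id36) recv 97: fwd; pos2(id43) recv 36: drop; pos3(id75) recv 43: drop; pos4(id78) recv 75: drop; pos5(id31) recv 78: fwd; pos0(id97) recv 31: drop
Round 2: pos2(id43) recv 97: fwd; pos0(id97) recv 78: drop
Round 3: pos3(id75) recv 97: fwd
Round 4: pos4(id78) recv 97: fwd
Round 5: pos5(id31) recv 97: fwd
Round 6: pos0(id97) recv 97: ELECTED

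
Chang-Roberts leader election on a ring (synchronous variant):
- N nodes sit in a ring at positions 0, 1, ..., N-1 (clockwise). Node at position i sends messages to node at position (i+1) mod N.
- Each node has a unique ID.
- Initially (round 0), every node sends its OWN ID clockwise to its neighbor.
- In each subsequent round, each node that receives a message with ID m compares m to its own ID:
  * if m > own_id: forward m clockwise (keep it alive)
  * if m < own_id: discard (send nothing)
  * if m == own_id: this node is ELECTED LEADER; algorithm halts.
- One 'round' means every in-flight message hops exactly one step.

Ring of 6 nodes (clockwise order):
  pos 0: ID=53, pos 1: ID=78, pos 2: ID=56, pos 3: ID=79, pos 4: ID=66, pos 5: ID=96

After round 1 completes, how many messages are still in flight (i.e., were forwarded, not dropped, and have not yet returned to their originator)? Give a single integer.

Answer: 3

Derivation:
Round 1: pos1(id78) recv 53: drop; pos2(id56) recv 78: fwd; pos3(id79) recv 56: drop; pos4(id66) recv 79: fwd; pos5(id96) recv 66: drop; pos0(id53) recv 96: fwd
After round 1: 3 messages still in flight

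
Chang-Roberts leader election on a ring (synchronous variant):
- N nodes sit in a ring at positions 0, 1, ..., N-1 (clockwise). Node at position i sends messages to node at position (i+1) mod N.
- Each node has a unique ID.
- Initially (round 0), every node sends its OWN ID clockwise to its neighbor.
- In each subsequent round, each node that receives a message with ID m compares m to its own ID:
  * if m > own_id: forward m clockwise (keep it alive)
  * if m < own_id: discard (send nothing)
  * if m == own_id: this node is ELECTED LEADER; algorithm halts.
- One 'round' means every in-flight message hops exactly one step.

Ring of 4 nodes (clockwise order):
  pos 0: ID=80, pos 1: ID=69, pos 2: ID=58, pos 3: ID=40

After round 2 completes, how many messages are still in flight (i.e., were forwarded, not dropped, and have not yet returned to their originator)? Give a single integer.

Answer: 2

Derivation:
Round 1: pos1(id69) recv 80: fwd; pos2(id58) recv 69: fwd; pos3(id40) recv 58: fwd; pos0(id80) recv 40: drop
Round 2: pos2(id58) recv 80: fwd; pos3(id40) recv 69: fwd; pos0(id80) recv 58: drop
After round 2: 2 messages still in flight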